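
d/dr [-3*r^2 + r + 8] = 1 - 6*r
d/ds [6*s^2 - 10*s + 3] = 12*s - 10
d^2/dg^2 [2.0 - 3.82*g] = 0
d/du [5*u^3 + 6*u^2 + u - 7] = 15*u^2 + 12*u + 1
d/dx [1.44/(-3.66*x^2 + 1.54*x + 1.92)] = (10.5408*x - 2.2176)/(-3.66*x^2 + 1.54*x + 1.92)^2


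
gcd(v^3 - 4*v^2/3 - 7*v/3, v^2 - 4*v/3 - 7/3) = v^2 - 4*v/3 - 7/3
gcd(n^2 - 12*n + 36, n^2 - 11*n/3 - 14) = n - 6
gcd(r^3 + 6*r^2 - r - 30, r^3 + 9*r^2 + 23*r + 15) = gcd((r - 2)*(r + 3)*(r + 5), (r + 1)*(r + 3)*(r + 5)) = r^2 + 8*r + 15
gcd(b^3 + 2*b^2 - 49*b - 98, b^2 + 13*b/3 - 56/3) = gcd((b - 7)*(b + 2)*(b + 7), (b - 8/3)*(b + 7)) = b + 7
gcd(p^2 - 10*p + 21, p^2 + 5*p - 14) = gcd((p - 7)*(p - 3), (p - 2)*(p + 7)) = 1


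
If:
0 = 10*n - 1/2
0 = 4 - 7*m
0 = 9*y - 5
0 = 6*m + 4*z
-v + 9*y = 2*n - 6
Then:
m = 4/7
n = 1/20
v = 109/10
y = 5/9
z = -6/7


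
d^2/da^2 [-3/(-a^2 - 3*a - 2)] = 6*(-a^2 - 3*a + (2*a + 3)^2 - 2)/(a^2 + 3*a + 2)^3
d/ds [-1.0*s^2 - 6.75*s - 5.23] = -2.0*s - 6.75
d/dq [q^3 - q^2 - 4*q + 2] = 3*q^2 - 2*q - 4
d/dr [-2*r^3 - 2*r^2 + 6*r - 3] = -6*r^2 - 4*r + 6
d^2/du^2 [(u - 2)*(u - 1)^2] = 6*u - 8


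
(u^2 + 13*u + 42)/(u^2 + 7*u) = (u + 6)/u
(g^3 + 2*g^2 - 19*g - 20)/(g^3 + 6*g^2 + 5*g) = (g - 4)/g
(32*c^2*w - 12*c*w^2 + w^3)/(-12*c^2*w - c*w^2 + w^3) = (-8*c + w)/(3*c + w)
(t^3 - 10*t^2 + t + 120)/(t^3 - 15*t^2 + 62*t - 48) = (t^2 - 2*t - 15)/(t^2 - 7*t + 6)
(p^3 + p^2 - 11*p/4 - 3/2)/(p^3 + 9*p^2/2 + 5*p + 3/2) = (p^2 + p/2 - 3)/(p^2 + 4*p + 3)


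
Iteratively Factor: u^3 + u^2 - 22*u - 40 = (u - 5)*(u^2 + 6*u + 8) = (u - 5)*(u + 2)*(u + 4)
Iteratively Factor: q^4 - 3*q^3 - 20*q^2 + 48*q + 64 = (q + 4)*(q^3 - 7*q^2 + 8*q + 16) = (q - 4)*(q + 4)*(q^2 - 3*q - 4) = (q - 4)*(q + 1)*(q + 4)*(q - 4)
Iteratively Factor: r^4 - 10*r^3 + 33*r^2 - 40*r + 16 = (r - 1)*(r^3 - 9*r^2 + 24*r - 16) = (r - 4)*(r - 1)*(r^2 - 5*r + 4) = (r - 4)*(r - 1)^2*(r - 4)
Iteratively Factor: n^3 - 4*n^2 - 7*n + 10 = (n + 2)*(n^2 - 6*n + 5) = (n - 1)*(n + 2)*(n - 5)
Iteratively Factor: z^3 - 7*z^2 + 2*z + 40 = (z - 4)*(z^2 - 3*z - 10) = (z - 5)*(z - 4)*(z + 2)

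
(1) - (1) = 0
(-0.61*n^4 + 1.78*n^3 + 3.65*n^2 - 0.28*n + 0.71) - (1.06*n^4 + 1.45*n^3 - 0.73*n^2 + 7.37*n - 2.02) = -1.67*n^4 + 0.33*n^3 + 4.38*n^2 - 7.65*n + 2.73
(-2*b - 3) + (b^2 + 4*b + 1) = b^2 + 2*b - 2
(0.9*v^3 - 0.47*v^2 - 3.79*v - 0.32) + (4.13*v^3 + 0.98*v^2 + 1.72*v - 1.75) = 5.03*v^3 + 0.51*v^2 - 2.07*v - 2.07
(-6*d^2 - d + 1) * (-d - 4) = 6*d^3 + 25*d^2 + 3*d - 4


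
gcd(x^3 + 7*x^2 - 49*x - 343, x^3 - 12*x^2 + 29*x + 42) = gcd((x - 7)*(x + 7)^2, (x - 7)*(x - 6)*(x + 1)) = x - 7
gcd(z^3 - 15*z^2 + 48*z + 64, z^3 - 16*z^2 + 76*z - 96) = z - 8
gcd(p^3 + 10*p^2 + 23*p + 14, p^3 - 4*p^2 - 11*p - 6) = p + 1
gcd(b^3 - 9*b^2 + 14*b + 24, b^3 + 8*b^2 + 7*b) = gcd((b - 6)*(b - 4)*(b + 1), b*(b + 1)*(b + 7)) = b + 1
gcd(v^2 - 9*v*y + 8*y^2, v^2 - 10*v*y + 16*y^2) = -v + 8*y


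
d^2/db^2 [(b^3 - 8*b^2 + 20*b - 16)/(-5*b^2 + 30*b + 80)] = 48*(-b^3 + 6*b^2 - 84*b + 200)/(5*(b^6 - 18*b^5 + 60*b^4 + 360*b^3 - 960*b^2 - 4608*b - 4096))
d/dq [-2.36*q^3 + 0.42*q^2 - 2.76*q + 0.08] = -7.08*q^2 + 0.84*q - 2.76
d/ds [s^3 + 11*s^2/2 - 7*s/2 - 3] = 3*s^2 + 11*s - 7/2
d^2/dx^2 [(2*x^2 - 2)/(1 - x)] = 0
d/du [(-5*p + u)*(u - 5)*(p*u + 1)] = -p*(5*p - u)*(u - 5) - (5*p - u)*(p*u + 1) + (u - 5)*(p*u + 1)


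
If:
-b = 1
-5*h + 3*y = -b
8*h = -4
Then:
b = -1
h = -1/2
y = -1/2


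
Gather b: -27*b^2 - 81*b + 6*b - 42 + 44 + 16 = -27*b^2 - 75*b + 18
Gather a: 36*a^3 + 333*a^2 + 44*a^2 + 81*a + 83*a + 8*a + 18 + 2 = 36*a^3 + 377*a^2 + 172*a + 20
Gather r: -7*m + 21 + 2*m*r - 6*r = -7*m + r*(2*m - 6) + 21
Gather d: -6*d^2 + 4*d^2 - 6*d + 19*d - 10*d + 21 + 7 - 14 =-2*d^2 + 3*d + 14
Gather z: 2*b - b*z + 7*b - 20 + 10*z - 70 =9*b + z*(10 - b) - 90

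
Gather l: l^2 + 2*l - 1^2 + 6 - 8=l^2 + 2*l - 3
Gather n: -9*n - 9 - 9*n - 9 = -18*n - 18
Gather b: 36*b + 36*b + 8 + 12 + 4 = 72*b + 24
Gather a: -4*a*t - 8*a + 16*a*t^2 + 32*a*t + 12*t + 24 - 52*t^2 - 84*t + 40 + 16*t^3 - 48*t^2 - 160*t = a*(16*t^2 + 28*t - 8) + 16*t^3 - 100*t^2 - 232*t + 64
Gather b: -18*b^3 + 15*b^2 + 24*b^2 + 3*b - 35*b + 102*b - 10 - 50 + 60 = -18*b^3 + 39*b^2 + 70*b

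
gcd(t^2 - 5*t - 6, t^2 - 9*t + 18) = t - 6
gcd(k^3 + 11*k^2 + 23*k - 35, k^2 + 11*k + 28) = k + 7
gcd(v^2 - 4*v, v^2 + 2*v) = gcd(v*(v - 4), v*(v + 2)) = v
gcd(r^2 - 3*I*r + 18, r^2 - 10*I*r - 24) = r - 6*I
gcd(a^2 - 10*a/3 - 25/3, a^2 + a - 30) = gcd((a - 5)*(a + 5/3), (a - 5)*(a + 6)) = a - 5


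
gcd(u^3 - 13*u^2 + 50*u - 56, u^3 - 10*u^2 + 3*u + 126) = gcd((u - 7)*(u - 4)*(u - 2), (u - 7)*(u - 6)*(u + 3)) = u - 7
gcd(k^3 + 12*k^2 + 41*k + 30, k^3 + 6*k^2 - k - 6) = k^2 + 7*k + 6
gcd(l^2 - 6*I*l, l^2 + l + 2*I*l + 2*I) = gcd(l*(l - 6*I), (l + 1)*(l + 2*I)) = 1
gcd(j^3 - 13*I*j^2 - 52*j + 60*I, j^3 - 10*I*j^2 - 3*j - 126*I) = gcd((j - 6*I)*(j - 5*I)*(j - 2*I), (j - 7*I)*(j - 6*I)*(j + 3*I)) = j - 6*I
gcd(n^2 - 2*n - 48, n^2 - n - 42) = n + 6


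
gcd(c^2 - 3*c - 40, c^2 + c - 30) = 1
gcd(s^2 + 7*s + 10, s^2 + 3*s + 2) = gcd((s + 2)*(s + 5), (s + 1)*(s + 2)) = s + 2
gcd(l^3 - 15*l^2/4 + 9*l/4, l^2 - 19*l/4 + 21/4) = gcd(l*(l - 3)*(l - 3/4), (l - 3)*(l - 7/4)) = l - 3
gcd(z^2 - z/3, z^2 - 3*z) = z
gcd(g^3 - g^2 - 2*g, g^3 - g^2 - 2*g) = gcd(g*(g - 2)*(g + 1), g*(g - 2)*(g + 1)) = g^3 - g^2 - 2*g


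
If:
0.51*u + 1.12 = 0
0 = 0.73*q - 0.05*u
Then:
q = -0.15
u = -2.20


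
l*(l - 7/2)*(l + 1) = l^3 - 5*l^2/2 - 7*l/2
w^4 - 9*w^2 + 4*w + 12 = (w - 2)^2*(w + 1)*(w + 3)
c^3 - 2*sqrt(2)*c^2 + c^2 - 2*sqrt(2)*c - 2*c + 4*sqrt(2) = (c - 1)*(c + 2)*(c - 2*sqrt(2))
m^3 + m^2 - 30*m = m*(m - 5)*(m + 6)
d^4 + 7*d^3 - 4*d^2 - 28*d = d*(d - 2)*(d + 2)*(d + 7)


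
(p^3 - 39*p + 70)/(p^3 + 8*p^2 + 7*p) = (p^2 - 7*p + 10)/(p*(p + 1))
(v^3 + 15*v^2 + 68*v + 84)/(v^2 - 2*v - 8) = (v^2 + 13*v + 42)/(v - 4)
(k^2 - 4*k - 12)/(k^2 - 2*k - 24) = (k + 2)/(k + 4)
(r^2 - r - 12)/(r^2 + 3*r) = (r - 4)/r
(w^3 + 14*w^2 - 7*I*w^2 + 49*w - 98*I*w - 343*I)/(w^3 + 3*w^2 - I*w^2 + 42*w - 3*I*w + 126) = (w^2 + 14*w + 49)/(w^2 + w*(3 + 6*I) + 18*I)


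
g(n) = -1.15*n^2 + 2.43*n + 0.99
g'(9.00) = -18.27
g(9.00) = -70.29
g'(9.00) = -18.27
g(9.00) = -70.29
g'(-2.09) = 7.24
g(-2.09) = -9.11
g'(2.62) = -3.60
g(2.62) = -0.54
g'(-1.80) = 6.57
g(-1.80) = -7.11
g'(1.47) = -0.95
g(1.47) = 2.08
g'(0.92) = 0.31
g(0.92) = 2.25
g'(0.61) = 1.03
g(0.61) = 2.04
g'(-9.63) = 24.58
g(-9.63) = -129.06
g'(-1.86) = 6.71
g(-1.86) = -7.51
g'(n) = 2.43 - 2.3*n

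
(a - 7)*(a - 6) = a^2 - 13*a + 42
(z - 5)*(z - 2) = z^2 - 7*z + 10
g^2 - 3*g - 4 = (g - 4)*(g + 1)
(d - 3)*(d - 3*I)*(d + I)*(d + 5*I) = d^4 - 3*d^3 + 3*I*d^3 + 13*d^2 - 9*I*d^2 - 39*d + 15*I*d - 45*I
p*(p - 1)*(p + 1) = p^3 - p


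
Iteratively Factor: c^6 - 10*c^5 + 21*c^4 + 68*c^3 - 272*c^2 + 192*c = (c - 4)*(c^5 - 6*c^4 - 3*c^3 + 56*c^2 - 48*c) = (c - 4)^2*(c^4 - 2*c^3 - 11*c^2 + 12*c) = (c - 4)^2*(c + 3)*(c^3 - 5*c^2 + 4*c) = (c - 4)^3*(c + 3)*(c^2 - c) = (c - 4)^3*(c - 1)*(c + 3)*(c)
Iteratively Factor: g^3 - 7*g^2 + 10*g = (g - 5)*(g^2 - 2*g) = (g - 5)*(g - 2)*(g)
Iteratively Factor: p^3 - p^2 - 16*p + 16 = (p - 4)*(p^2 + 3*p - 4) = (p - 4)*(p + 4)*(p - 1)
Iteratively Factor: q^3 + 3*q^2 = (q + 3)*(q^2) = q*(q + 3)*(q)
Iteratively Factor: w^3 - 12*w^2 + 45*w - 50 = (w - 5)*(w^2 - 7*w + 10) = (w - 5)^2*(w - 2)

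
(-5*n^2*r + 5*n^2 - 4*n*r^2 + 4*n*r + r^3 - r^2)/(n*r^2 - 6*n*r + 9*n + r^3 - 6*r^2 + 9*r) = (-5*n*r + 5*n + r^2 - r)/(r^2 - 6*r + 9)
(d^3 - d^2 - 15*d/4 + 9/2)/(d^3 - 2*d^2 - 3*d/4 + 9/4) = (d + 2)/(d + 1)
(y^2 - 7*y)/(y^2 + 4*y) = (y - 7)/(y + 4)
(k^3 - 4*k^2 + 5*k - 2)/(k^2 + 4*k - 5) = (k^2 - 3*k + 2)/(k + 5)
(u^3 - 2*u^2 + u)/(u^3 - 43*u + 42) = u*(u - 1)/(u^2 + u - 42)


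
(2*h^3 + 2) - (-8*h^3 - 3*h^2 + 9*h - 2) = 10*h^3 + 3*h^2 - 9*h + 4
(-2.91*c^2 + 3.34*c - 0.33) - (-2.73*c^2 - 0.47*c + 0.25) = -0.18*c^2 + 3.81*c - 0.58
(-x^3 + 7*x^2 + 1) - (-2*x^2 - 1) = -x^3 + 9*x^2 + 2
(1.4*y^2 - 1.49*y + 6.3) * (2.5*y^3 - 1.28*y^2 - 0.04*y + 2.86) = 3.5*y^5 - 5.517*y^4 + 17.6012*y^3 - 4.0004*y^2 - 4.5134*y + 18.018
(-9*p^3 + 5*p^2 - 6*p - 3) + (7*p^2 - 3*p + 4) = -9*p^3 + 12*p^2 - 9*p + 1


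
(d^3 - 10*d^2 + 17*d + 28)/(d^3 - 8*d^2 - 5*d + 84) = (d + 1)/(d + 3)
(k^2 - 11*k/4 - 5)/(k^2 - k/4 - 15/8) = 2*(k - 4)/(2*k - 3)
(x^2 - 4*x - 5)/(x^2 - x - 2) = (x - 5)/(x - 2)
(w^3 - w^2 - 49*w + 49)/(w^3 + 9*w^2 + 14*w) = (w^2 - 8*w + 7)/(w*(w + 2))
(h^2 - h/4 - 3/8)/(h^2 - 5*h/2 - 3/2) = (h - 3/4)/(h - 3)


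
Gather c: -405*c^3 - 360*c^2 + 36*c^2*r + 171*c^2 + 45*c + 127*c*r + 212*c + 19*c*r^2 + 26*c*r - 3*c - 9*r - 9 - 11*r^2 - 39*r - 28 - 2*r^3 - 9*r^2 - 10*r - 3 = -405*c^3 + c^2*(36*r - 189) + c*(19*r^2 + 153*r + 254) - 2*r^3 - 20*r^2 - 58*r - 40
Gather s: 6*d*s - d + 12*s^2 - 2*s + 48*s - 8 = -d + 12*s^2 + s*(6*d + 46) - 8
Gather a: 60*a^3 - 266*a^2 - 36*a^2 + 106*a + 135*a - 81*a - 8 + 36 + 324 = 60*a^3 - 302*a^2 + 160*a + 352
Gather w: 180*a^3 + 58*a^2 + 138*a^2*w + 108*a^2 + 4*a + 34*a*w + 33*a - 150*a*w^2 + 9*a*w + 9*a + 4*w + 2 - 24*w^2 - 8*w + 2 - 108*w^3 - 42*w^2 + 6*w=180*a^3 + 166*a^2 + 46*a - 108*w^3 + w^2*(-150*a - 66) + w*(138*a^2 + 43*a + 2) + 4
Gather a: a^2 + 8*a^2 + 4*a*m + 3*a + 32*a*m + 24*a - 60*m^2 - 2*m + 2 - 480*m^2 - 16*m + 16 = 9*a^2 + a*(36*m + 27) - 540*m^2 - 18*m + 18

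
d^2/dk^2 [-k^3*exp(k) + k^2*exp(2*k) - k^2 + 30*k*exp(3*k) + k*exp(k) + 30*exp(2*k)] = -k^3*exp(k) + 4*k^2*exp(2*k) - 6*k^2*exp(k) + 270*k*exp(3*k) + 8*k*exp(2*k) - 5*k*exp(k) + 180*exp(3*k) + 122*exp(2*k) + 2*exp(k) - 2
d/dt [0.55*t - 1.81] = 0.550000000000000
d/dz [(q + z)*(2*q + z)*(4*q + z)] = 14*q^2 + 14*q*z + 3*z^2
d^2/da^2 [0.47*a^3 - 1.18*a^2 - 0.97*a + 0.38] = 2.82*a - 2.36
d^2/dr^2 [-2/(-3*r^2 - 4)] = 12*(9*r^2 - 4)/(3*r^2 + 4)^3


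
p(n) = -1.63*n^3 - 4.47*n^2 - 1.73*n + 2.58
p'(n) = -4.89*n^2 - 8.94*n - 1.73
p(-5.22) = 121.66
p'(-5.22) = -88.31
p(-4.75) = 84.63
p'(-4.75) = -69.60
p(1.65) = -19.77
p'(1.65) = -29.79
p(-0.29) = 2.75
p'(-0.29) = 0.45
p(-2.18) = 2.00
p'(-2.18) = -5.48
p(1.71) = -21.60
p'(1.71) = -31.32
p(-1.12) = 1.20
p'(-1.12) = 2.15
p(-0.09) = 2.70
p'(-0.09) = -0.97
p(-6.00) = 204.12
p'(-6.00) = -124.13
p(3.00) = -86.85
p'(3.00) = -72.56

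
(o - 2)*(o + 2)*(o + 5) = o^3 + 5*o^2 - 4*o - 20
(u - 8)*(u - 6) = u^2 - 14*u + 48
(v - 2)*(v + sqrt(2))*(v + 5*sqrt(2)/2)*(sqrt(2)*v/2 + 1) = sqrt(2)*v^4/2 - sqrt(2)*v^3 + 9*v^3/2 - 9*v^2 + 6*sqrt(2)*v^2 - 12*sqrt(2)*v + 5*v - 10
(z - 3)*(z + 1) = z^2 - 2*z - 3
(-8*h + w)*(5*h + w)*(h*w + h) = -40*h^3*w - 40*h^3 - 3*h^2*w^2 - 3*h^2*w + h*w^3 + h*w^2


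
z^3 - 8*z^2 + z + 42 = (z - 7)*(z - 3)*(z + 2)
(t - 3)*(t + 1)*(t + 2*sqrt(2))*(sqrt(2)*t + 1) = sqrt(2)*t^4 - 2*sqrt(2)*t^3 + 5*t^3 - 10*t^2 - sqrt(2)*t^2 - 15*t - 4*sqrt(2)*t - 6*sqrt(2)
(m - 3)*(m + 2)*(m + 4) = m^3 + 3*m^2 - 10*m - 24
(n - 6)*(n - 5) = n^2 - 11*n + 30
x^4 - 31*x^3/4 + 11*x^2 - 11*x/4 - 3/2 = (x - 6)*(x - 1)^2*(x + 1/4)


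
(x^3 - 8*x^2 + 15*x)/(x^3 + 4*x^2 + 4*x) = (x^2 - 8*x + 15)/(x^2 + 4*x + 4)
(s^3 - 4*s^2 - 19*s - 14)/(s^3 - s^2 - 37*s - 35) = (s + 2)/(s + 5)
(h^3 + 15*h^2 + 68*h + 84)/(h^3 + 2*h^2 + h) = (h^3 + 15*h^2 + 68*h + 84)/(h*(h^2 + 2*h + 1))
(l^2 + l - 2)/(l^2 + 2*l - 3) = (l + 2)/(l + 3)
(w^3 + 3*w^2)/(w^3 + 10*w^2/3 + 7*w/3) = 3*w*(w + 3)/(3*w^2 + 10*w + 7)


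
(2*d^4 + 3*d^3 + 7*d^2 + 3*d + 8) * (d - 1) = 2*d^5 + d^4 + 4*d^3 - 4*d^2 + 5*d - 8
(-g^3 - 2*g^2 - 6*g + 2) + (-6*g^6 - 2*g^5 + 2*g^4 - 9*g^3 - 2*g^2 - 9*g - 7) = -6*g^6 - 2*g^5 + 2*g^4 - 10*g^3 - 4*g^2 - 15*g - 5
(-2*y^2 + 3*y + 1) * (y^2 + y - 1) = -2*y^4 + y^3 + 6*y^2 - 2*y - 1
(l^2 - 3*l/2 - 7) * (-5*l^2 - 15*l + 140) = -5*l^4 - 15*l^3/2 + 395*l^2/2 - 105*l - 980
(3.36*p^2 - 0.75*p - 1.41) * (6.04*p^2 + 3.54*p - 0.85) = 20.2944*p^4 + 7.3644*p^3 - 14.0274*p^2 - 4.3539*p + 1.1985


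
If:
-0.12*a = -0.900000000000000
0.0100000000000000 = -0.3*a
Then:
No Solution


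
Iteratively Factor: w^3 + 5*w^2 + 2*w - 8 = (w + 2)*(w^2 + 3*w - 4) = (w - 1)*(w + 2)*(w + 4)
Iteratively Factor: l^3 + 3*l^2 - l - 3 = (l + 1)*(l^2 + 2*l - 3) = (l + 1)*(l + 3)*(l - 1)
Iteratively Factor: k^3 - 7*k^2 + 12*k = (k - 4)*(k^2 - 3*k) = (k - 4)*(k - 3)*(k)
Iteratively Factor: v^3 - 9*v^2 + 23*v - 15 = (v - 5)*(v^2 - 4*v + 3) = (v - 5)*(v - 3)*(v - 1)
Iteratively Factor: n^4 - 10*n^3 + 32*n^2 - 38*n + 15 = (n - 1)*(n^3 - 9*n^2 + 23*n - 15) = (n - 1)^2*(n^2 - 8*n + 15) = (n - 5)*(n - 1)^2*(n - 3)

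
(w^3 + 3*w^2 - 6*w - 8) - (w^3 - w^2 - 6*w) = 4*w^2 - 8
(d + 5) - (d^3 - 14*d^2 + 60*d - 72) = -d^3 + 14*d^2 - 59*d + 77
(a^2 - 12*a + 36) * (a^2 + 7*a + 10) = a^4 - 5*a^3 - 38*a^2 + 132*a + 360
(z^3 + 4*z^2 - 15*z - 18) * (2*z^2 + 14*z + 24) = 2*z^5 + 22*z^4 + 50*z^3 - 150*z^2 - 612*z - 432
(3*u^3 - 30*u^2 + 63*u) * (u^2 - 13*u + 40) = 3*u^5 - 69*u^4 + 573*u^3 - 2019*u^2 + 2520*u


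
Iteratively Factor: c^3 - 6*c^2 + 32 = (c + 2)*(c^2 - 8*c + 16) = (c - 4)*(c + 2)*(c - 4)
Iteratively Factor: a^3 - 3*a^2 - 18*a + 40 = (a - 2)*(a^2 - a - 20) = (a - 5)*(a - 2)*(a + 4)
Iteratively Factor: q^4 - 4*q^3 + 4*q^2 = (q)*(q^3 - 4*q^2 + 4*q) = q^2*(q^2 - 4*q + 4) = q^2*(q - 2)*(q - 2)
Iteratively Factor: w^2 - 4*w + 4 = (w - 2)*(w - 2)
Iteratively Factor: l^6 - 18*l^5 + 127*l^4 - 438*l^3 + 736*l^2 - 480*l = (l - 5)*(l^5 - 13*l^4 + 62*l^3 - 128*l^2 + 96*l) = (l - 5)*(l - 2)*(l^4 - 11*l^3 + 40*l^2 - 48*l) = (l - 5)*(l - 4)*(l - 2)*(l^3 - 7*l^2 + 12*l) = (l - 5)*(l - 4)*(l - 3)*(l - 2)*(l^2 - 4*l) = (l - 5)*(l - 4)^2*(l - 3)*(l - 2)*(l)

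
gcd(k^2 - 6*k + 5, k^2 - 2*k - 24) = 1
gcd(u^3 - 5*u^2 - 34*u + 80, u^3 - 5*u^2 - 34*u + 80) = u^3 - 5*u^2 - 34*u + 80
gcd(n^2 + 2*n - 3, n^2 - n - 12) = n + 3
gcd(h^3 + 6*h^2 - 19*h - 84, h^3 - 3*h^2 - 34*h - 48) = h + 3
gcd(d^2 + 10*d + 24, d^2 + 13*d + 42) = d + 6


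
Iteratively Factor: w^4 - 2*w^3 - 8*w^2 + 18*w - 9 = (w + 3)*(w^3 - 5*w^2 + 7*w - 3) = (w - 1)*(w + 3)*(w^2 - 4*w + 3) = (w - 3)*(w - 1)*(w + 3)*(w - 1)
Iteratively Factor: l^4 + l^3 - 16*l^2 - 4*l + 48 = (l - 3)*(l^3 + 4*l^2 - 4*l - 16) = (l - 3)*(l + 4)*(l^2 - 4) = (l - 3)*(l + 2)*(l + 4)*(l - 2)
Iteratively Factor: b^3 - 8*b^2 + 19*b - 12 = (b - 1)*(b^2 - 7*b + 12) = (b - 3)*(b - 1)*(b - 4)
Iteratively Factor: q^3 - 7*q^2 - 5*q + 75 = (q - 5)*(q^2 - 2*q - 15) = (q - 5)*(q + 3)*(q - 5)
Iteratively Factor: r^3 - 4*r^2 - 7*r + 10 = (r - 5)*(r^2 + r - 2) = (r - 5)*(r - 1)*(r + 2)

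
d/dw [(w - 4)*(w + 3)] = 2*w - 1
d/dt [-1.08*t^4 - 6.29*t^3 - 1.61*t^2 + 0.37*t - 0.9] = -4.32*t^3 - 18.87*t^2 - 3.22*t + 0.37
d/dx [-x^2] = -2*x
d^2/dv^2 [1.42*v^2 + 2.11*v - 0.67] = 2.84000000000000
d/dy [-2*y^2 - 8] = -4*y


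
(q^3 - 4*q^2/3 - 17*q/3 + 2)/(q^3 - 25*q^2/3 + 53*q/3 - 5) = (q + 2)/(q - 5)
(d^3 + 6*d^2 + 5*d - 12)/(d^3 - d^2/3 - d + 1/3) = 3*(d^2 + 7*d + 12)/(3*d^2 + 2*d - 1)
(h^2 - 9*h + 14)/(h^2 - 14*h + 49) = (h - 2)/(h - 7)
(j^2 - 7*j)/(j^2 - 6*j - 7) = j/(j + 1)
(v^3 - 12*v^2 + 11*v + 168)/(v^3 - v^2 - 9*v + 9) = (v^2 - 15*v + 56)/(v^2 - 4*v + 3)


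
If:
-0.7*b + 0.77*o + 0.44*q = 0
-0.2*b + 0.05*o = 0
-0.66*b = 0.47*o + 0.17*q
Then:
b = 0.00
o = 0.00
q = 0.00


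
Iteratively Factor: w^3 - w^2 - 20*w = (w - 5)*(w^2 + 4*w) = (w - 5)*(w + 4)*(w)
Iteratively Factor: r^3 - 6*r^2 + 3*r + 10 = (r - 2)*(r^2 - 4*r - 5) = (r - 5)*(r - 2)*(r + 1)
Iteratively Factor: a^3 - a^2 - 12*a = (a + 3)*(a^2 - 4*a) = (a - 4)*(a + 3)*(a)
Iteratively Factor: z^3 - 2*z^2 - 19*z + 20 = (z - 5)*(z^2 + 3*z - 4) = (z - 5)*(z - 1)*(z + 4)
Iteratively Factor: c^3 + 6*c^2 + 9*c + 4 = (c + 1)*(c^2 + 5*c + 4) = (c + 1)*(c + 4)*(c + 1)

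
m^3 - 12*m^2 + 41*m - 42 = (m - 7)*(m - 3)*(m - 2)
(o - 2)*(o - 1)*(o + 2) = o^3 - o^2 - 4*o + 4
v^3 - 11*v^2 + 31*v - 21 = (v - 7)*(v - 3)*(v - 1)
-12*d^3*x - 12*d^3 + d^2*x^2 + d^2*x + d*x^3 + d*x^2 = (-3*d + x)*(4*d + x)*(d*x + d)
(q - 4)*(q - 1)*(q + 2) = q^3 - 3*q^2 - 6*q + 8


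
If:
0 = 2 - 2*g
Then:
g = 1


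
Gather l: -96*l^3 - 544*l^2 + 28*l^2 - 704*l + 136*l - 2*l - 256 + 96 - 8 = -96*l^3 - 516*l^2 - 570*l - 168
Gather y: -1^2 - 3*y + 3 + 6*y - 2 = 3*y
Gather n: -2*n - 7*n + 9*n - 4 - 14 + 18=0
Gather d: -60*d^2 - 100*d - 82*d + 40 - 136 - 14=-60*d^2 - 182*d - 110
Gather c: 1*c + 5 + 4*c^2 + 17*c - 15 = 4*c^2 + 18*c - 10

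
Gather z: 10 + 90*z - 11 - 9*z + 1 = 81*z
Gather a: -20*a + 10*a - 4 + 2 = -10*a - 2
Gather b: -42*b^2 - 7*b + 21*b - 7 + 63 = -42*b^2 + 14*b + 56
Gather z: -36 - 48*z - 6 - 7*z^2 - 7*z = -7*z^2 - 55*z - 42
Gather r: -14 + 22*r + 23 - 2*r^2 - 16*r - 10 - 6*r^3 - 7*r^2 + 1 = -6*r^3 - 9*r^2 + 6*r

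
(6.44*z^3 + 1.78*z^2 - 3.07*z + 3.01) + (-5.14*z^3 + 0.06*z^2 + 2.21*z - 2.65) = 1.3*z^3 + 1.84*z^2 - 0.86*z + 0.36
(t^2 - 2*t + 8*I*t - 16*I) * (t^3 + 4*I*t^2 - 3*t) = t^5 - 2*t^4 + 12*I*t^4 - 35*t^3 - 24*I*t^3 + 70*t^2 - 24*I*t^2 + 48*I*t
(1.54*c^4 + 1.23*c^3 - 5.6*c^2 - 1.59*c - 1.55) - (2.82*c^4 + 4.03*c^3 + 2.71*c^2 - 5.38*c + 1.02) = -1.28*c^4 - 2.8*c^3 - 8.31*c^2 + 3.79*c - 2.57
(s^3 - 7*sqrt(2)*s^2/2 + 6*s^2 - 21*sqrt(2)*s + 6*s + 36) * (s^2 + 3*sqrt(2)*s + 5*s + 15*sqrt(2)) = s^5 - sqrt(2)*s^4/2 + 11*s^4 - 11*sqrt(2)*s^3/2 + 15*s^3 - 165*s^2 + 3*sqrt(2)*s^2 - 450*s + 198*sqrt(2)*s + 540*sqrt(2)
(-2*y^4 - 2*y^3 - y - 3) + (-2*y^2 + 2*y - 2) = -2*y^4 - 2*y^3 - 2*y^2 + y - 5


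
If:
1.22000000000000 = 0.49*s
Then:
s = 2.49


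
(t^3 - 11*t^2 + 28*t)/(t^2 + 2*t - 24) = t*(t - 7)/(t + 6)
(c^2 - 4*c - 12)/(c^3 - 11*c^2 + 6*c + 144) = (c + 2)/(c^2 - 5*c - 24)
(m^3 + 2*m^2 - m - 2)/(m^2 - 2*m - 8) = (m^2 - 1)/(m - 4)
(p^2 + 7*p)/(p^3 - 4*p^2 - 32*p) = (p + 7)/(p^2 - 4*p - 32)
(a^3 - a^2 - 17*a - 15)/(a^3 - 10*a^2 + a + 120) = (a + 1)/(a - 8)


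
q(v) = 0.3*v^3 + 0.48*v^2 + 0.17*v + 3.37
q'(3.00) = 11.15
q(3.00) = 16.30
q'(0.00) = 0.17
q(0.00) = 3.37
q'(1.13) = 2.40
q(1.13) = 4.61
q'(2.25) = 6.89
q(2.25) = 9.60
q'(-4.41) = 13.44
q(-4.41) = -13.77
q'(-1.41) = 0.61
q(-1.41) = 3.24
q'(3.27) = 12.93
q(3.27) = 19.55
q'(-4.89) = 17.00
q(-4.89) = -21.06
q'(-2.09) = 2.09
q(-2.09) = 2.37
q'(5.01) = 27.57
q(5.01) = 54.00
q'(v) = 0.9*v^2 + 0.96*v + 0.17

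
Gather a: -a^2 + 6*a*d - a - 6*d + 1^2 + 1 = -a^2 + a*(6*d - 1) - 6*d + 2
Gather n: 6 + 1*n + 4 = n + 10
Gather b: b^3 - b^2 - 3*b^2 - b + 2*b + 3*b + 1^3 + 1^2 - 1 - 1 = b^3 - 4*b^2 + 4*b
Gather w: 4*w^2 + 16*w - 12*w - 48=4*w^2 + 4*w - 48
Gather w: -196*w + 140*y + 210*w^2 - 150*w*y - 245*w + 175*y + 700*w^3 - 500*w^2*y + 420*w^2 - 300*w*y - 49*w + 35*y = 700*w^3 + w^2*(630 - 500*y) + w*(-450*y - 490) + 350*y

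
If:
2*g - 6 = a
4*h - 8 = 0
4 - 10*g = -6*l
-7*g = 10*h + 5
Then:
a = -92/7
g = -25/7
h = 2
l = -139/21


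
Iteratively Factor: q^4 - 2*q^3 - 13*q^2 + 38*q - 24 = (q + 4)*(q^3 - 6*q^2 + 11*q - 6) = (q - 1)*(q + 4)*(q^2 - 5*q + 6) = (q - 3)*(q - 1)*(q + 4)*(q - 2)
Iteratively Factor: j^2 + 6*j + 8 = (j + 2)*(j + 4)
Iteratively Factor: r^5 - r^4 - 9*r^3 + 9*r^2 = (r - 1)*(r^4 - 9*r^2) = (r - 3)*(r - 1)*(r^3 + 3*r^2) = (r - 3)*(r - 1)*(r + 3)*(r^2) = r*(r - 3)*(r - 1)*(r + 3)*(r)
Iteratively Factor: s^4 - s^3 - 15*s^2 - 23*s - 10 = (s + 1)*(s^3 - 2*s^2 - 13*s - 10) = (s + 1)^2*(s^2 - 3*s - 10) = (s + 1)^2*(s + 2)*(s - 5)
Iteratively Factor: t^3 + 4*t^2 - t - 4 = (t + 1)*(t^2 + 3*t - 4) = (t - 1)*(t + 1)*(t + 4)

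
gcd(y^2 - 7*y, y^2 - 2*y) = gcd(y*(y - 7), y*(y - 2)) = y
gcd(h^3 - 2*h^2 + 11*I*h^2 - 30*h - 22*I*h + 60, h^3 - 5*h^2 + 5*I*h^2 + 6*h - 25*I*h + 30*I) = h^2 + h*(-2 + 5*I) - 10*I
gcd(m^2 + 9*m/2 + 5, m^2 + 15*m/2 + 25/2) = m + 5/2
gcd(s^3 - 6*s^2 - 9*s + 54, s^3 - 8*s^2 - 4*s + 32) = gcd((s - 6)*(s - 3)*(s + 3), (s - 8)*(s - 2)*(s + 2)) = 1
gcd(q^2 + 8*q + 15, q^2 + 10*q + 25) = q + 5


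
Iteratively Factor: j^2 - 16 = (j - 4)*(j + 4)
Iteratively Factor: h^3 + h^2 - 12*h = (h)*(h^2 + h - 12) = h*(h - 3)*(h + 4)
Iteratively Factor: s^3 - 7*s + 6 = (s + 3)*(s^2 - 3*s + 2) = (s - 2)*(s + 3)*(s - 1)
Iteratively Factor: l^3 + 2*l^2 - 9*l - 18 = (l + 2)*(l^2 - 9) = (l + 2)*(l + 3)*(l - 3)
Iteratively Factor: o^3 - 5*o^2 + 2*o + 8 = (o + 1)*(o^2 - 6*o + 8) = (o - 2)*(o + 1)*(o - 4)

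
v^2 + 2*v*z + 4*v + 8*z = (v + 4)*(v + 2*z)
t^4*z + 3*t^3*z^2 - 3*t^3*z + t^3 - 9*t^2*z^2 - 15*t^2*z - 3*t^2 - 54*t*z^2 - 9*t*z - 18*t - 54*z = (t - 6)*(t + 3)*(t + 3*z)*(t*z + 1)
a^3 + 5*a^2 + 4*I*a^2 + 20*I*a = a*(a + 5)*(a + 4*I)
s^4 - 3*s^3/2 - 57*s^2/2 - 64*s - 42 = (s - 7)*(s + 3/2)*(s + 2)^2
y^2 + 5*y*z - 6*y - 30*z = (y - 6)*(y + 5*z)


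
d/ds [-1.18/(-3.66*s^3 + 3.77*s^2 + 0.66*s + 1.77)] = (-12.9564*s^2 + 8.8972*s + 0.7788)/(-3.66*s^3 + 3.77*s^2 + 0.66*s + 1.77)^2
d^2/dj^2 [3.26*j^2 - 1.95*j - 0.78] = 6.52000000000000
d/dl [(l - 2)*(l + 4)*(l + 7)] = 3*l^2 + 18*l + 6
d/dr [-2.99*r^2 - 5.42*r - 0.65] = -5.98*r - 5.42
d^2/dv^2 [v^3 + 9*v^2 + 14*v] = 6*v + 18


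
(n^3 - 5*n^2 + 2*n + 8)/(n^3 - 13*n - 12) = (n - 2)/(n + 3)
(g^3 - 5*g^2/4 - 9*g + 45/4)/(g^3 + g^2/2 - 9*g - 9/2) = (4*g - 5)/(2*(2*g + 1))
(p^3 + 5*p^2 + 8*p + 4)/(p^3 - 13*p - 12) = (p^2 + 4*p + 4)/(p^2 - p - 12)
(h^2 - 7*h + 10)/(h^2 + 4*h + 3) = (h^2 - 7*h + 10)/(h^2 + 4*h + 3)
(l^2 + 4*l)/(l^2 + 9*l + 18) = l*(l + 4)/(l^2 + 9*l + 18)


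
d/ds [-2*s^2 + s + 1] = 1 - 4*s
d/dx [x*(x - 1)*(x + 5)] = 3*x^2 + 8*x - 5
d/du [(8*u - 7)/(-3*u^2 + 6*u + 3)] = 2*(4*u^2 - 7*u + 11)/(3*(u^4 - 4*u^3 + 2*u^2 + 4*u + 1))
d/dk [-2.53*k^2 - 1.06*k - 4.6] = -5.06*k - 1.06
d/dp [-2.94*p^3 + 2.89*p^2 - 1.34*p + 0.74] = -8.82*p^2 + 5.78*p - 1.34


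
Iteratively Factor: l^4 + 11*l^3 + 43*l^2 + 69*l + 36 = (l + 3)*(l^3 + 8*l^2 + 19*l + 12) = (l + 3)*(l + 4)*(l^2 + 4*l + 3) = (l + 1)*(l + 3)*(l + 4)*(l + 3)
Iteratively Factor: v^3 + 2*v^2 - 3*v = (v - 1)*(v^2 + 3*v) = (v - 1)*(v + 3)*(v)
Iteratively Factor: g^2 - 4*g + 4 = (g - 2)*(g - 2)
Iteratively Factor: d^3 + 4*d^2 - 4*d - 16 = (d - 2)*(d^2 + 6*d + 8) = (d - 2)*(d + 2)*(d + 4)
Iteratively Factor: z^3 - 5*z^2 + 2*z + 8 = (z - 2)*(z^2 - 3*z - 4) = (z - 2)*(z + 1)*(z - 4)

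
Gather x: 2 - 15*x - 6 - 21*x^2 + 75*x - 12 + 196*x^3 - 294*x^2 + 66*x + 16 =196*x^3 - 315*x^2 + 126*x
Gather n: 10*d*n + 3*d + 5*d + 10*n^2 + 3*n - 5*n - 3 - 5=8*d + 10*n^2 + n*(10*d - 2) - 8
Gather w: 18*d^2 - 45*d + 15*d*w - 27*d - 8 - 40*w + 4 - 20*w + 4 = 18*d^2 - 72*d + w*(15*d - 60)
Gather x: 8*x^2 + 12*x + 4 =8*x^2 + 12*x + 4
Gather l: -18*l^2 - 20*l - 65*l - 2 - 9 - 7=-18*l^2 - 85*l - 18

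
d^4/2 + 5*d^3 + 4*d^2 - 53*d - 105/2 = (d/2 + 1/2)*(d - 3)*(d + 5)*(d + 7)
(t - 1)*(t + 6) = t^2 + 5*t - 6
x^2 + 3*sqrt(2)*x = x*(x + 3*sqrt(2))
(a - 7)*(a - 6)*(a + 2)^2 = a^4 - 9*a^3 - 6*a^2 + 116*a + 168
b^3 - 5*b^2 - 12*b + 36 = (b - 6)*(b - 2)*(b + 3)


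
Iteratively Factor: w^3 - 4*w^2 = (w)*(w^2 - 4*w) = w*(w - 4)*(w)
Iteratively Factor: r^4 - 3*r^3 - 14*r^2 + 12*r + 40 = (r + 2)*(r^3 - 5*r^2 - 4*r + 20) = (r - 5)*(r + 2)*(r^2 - 4) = (r - 5)*(r + 2)^2*(r - 2)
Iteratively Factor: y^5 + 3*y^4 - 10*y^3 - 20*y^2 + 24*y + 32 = (y + 1)*(y^4 + 2*y^3 - 12*y^2 - 8*y + 32) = (y + 1)*(y + 4)*(y^3 - 2*y^2 - 4*y + 8) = (y - 2)*(y + 1)*(y + 4)*(y^2 - 4) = (y - 2)*(y + 1)*(y + 2)*(y + 4)*(y - 2)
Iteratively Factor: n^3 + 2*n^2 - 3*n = (n + 3)*(n^2 - n) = n*(n + 3)*(n - 1)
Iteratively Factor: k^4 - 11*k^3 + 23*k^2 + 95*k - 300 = (k - 5)*(k^3 - 6*k^2 - 7*k + 60) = (k - 5)*(k - 4)*(k^2 - 2*k - 15) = (k - 5)*(k - 4)*(k + 3)*(k - 5)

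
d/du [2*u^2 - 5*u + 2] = 4*u - 5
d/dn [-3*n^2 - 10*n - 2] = -6*n - 10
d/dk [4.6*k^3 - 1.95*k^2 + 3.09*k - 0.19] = 13.8*k^2 - 3.9*k + 3.09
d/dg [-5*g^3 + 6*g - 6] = 6 - 15*g^2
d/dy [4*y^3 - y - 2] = 12*y^2 - 1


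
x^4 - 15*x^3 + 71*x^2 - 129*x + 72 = (x - 8)*(x - 3)^2*(x - 1)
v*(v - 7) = v^2 - 7*v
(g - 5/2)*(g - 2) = g^2 - 9*g/2 + 5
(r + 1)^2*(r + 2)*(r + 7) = r^4 + 11*r^3 + 33*r^2 + 37*r + 14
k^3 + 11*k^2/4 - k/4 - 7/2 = (k - 1)*(k + 7/4)*(k + 2)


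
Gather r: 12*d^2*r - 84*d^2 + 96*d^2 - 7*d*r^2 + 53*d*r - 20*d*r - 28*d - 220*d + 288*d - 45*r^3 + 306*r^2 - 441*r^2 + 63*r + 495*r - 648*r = 12*d^2 + 40*d - 45*r^3 + r^2*(-7*d - 135) + r*(12*d^2 + 33*d - 90)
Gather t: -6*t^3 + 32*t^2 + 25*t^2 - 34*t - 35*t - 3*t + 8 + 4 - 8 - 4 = -6*t^3 + 57*t^2 - 72*t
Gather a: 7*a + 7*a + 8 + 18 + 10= 14*a + 36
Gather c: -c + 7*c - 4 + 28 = 6*c + 24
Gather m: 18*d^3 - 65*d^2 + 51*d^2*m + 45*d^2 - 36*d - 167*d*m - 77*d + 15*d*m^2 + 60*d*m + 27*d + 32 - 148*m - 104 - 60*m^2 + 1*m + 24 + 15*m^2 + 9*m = 18*d^3 - 20*d^2 - 86*d + m^2*(15*d - 45) + m*(51*d^2 - 107*d - 138) - 48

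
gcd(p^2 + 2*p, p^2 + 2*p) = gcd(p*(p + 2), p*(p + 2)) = p^2 + 2*p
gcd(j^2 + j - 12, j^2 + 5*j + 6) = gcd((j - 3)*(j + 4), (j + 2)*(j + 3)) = 1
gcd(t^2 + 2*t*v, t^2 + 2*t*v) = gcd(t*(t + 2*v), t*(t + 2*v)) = t^2 + 2*t*v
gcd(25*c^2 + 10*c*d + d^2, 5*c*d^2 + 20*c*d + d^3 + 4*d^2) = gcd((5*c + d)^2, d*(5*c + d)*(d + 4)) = 5*c + d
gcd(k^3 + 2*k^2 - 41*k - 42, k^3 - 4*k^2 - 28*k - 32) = 1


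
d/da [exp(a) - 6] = exp(a)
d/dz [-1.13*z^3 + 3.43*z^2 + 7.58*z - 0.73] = -3.39*z^2 + 6.86*z + 7.58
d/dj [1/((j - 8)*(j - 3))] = (11 - 2*j)/(j^4 - 22*j^3 + 169*j^2 - 528*j + 576)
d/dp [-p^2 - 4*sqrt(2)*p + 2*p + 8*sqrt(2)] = -2*p - 4*sqrt(2) + 2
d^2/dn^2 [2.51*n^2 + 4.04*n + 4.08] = 5.02000000000000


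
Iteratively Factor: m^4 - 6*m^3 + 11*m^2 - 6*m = (m - 2)*(m^3 - 4*m^2 + 3*m) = m*(m - 2)*(m^2 - 4*m + 3) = m*(m - 3)*(m - 2)*(m - 1)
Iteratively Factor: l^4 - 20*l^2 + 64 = (l - 2)*(l^3 + 2*l^2 - 16*l - 32) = (l - 2)*(l + 2)*(l^2 - 16) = (l - 2)*(l + 2)*(l + 4)*(l - 4)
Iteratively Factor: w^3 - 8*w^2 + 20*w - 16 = (w - 2)*(w^2 - 6*w + 8) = (w - 2)^2*(w - 4)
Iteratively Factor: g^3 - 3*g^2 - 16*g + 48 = (g - 3)*(g^2 - 16) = (g - 4)*(g - 3)*(g + 4)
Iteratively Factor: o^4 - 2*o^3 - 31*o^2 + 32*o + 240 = (o - 4)*(o^3 + 2*o^2 - 23*o - 60) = (o - 5)*(o - 4)*(o^2 + 7*o + 12) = (o - 5)*(o - 4)*(o + 3)*(o + 4)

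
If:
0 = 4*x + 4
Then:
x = -1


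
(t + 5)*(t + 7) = t^2 + 12*t + 35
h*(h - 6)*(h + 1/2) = h^3 - 11*h^2/2 - 3*h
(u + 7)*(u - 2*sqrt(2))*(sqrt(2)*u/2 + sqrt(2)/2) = sqrt(2)*u^3/2 - 2*u^2 + 4*sqrt(2)*u^2 - 16*u + 7*sqrt(2)*u/2 - 14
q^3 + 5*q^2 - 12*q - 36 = (q - 3)*(q + 2)*(q + 6)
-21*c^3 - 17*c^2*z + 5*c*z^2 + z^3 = (-3*c + z)*(c + z)*(7*c + z)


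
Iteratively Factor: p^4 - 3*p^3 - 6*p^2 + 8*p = (p)*(p^3 - 3*p^2 - 6*p + 8) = p*(p - 4)*(p^2 + p - 2) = p*(p - 4)*(p - 1)*(p + 2)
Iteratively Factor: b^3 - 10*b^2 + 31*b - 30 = (b - 5)*(b^2 - 5*b + 6) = (b - 5)*(b - 3)*(b - 2)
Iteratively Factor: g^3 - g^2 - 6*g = (g + 2)*(g^2 - 3*g) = (g - 3)*(g + 2)*(g)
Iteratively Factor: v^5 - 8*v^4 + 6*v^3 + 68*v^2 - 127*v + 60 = (v - 1)*(v^4 - 7*v^3 - v^2 + 67*v - 60) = (v - 5)*(v - 1)*(v^3 - 2*v^2 - 11*v + 12) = (v - 5)*(v - 1)^2*(v^2 - v - 12) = (v - 5)*(v - 1)^2*(v + 3)*(v - 4)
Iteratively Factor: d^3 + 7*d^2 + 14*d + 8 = (d + 4)*(d^2 + 3*d + 2) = (d + 2)*(d + 4)*(d + 1)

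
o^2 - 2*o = o*(o - 2)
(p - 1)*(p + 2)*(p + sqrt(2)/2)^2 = p^4 + p^3 + sqrt(2)*p^3 - 3*p^2/2 + sqrt(2)*p^2 - 2*sqrt(2)*p + p/2 - 1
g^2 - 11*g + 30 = (g - 6)*(g - 5)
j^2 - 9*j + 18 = (j - 6)*(j - 3)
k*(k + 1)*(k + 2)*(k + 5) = k^4 + 8*k^3 + 17*k^2 + 10*k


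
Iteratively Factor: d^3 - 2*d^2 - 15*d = (d + 3)*(d^2 - 5*d) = d*(d + 3)*(d - 5)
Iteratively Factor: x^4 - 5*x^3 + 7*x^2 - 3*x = (x - 1)*(x^3 - 4*x^2 + 3*x) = (x - 1)^2*(x^2 - 3*x) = (x - 3)*(x - 1)^2*(x)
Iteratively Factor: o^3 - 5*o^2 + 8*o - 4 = (o - 1)*(o^2 - 4*o + 4) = (o - 2)*(o - 1)*(o - 2)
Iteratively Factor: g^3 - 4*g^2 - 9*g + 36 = (g + 3)*(g^2 - 7*g + 12) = (g - 3)*(g + 3)*(g - 4)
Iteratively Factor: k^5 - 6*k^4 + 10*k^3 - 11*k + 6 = (k - 1)*(k^4 - 5*k^3 + 5*k^2 + 5*k - 6) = (k - 3)*(k - 1)*(k^3 - 2*k^2 - k + 2) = (k - 3)*(k - 1)*(k + 1)*(k^2 - 3*k + 2) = (k - 3)*(k - 2)*(k - 1)*(k + 1)*(k - 1)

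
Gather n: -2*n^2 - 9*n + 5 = -2*n^2 - 9*n + 5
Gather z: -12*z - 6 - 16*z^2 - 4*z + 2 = -16*z^2 - 16*z - 4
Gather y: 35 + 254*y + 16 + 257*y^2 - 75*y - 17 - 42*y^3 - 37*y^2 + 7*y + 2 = -42*y^3 + 220*y^2 + 186*y + 36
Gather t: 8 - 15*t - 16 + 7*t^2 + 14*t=7*t^2 - t - 8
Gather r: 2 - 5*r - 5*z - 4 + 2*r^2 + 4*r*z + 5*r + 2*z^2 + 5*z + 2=2*r^2 + 4*r*z + 2*z^2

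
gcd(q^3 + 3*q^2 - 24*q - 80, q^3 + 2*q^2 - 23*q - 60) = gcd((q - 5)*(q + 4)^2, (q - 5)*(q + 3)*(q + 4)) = q^2 - q - 20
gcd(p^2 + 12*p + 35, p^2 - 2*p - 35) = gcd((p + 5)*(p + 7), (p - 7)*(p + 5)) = p + 5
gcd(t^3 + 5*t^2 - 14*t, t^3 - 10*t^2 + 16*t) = t^2 - 2*t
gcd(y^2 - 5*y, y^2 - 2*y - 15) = y - 5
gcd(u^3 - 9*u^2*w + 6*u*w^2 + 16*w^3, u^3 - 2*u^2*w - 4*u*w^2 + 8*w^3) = u - 2*w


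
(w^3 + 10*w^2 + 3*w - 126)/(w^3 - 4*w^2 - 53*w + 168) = (w + 6)/(w - 8)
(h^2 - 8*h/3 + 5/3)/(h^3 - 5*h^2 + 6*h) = (3*h^2 - 8*h + 5)/(3*h*(h^2 - 5*h + 6))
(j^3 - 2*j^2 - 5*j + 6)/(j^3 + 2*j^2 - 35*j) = (j^3 - 2*j^2 - 5*j + 6)/(j*(j^2 + 2*j - 35))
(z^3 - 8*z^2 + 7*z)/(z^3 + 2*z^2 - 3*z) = (z - 7)/(z + 3)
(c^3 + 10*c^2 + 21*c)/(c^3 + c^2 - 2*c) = (c^2 + 10*c + 21)/(c^2 + c - 2)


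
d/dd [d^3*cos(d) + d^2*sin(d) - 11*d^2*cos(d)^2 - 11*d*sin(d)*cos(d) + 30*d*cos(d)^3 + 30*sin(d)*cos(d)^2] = -d^3*sin(d) + 11*d^2*sin(2*d) + 4*d^2*cos(d) - 41*d*sin(d)/2 - 45*d*sin(3*d)/2 - 22*d*cos(2*d) - 11*d - 11*sin(2*d)/2 + 30*cos(d) + 30*cos(3*d)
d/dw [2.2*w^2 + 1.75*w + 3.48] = 4.4*w + 1.75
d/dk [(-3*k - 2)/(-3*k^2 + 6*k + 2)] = 3*(-3*k^2 - 4*k + 2)/(9*k^4 - 36*k^3 + 24*k^2 + 24*k + 4)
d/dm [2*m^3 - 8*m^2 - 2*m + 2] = 6*m^2 - 16*m - 2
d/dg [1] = 0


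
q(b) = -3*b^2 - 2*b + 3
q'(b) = -6*b - 2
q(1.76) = -9.81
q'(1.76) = -12.56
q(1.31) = -4.77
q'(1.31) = -9.86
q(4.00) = -53.00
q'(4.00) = -26.00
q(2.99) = -29.80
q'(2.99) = -19.94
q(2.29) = -17.31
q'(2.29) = -15.74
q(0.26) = 2.28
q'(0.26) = -3.56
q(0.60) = 0.72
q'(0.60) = -5.60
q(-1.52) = -0.89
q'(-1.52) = 7.12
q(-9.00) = -222.00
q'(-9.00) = 52.00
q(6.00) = -117.00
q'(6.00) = -38.00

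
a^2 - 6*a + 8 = (a - 4)*(a - 2)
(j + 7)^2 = j^2 + 14*j + 49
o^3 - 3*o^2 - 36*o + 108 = (o - 6)*(o - 3)*(o + 6)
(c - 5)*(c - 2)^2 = c^3 - 9*c^2 + 24*c - 20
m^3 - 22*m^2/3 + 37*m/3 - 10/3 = (m - 5)*(m - 2)*(m - 1/3)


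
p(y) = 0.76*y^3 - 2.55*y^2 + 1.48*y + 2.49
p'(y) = 2.28*y^2 - 5.1*y + 1.48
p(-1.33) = -5.78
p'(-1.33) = 12.30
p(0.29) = 2.72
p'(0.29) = 0.19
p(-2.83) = -39.35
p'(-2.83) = 34.17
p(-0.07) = 2.37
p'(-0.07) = 1.85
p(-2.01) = -16.96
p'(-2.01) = 20.94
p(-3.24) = -54.92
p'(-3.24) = 41.94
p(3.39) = 7.81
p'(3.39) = 10.39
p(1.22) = 1.88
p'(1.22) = -1.35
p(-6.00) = -262.35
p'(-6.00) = 114.16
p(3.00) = 4.50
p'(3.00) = 6.70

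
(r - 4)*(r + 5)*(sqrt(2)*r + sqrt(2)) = sqrt(2)*r^3 + 2*sqrt(2)*r^2 - 19*sqrt(2)*r - 20*sqrt(2)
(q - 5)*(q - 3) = q^2 - 8*q + 15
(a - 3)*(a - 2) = a^2 - 5*a + 6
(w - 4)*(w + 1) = w^2 - 3*w - 4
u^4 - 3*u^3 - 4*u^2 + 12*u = u*(u - 3)*(u - 2)*(u + 2)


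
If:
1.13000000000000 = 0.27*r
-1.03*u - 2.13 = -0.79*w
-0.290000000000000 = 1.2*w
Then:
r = 4.19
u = -2.25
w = -0.24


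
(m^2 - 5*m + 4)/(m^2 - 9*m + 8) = (m - 4)/(m - 8)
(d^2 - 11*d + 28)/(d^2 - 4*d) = (d - 7)/d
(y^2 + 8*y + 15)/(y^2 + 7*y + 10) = (y + 3)/(y + 2)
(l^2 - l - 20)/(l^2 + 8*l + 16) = (l - 5)/(l + 4)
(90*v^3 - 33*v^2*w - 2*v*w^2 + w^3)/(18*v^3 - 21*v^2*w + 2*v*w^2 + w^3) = (5*v - w)/(v - w)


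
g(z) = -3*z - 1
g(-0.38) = 0.14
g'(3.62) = -3.00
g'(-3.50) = -3.00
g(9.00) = -28.00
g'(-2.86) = -3.00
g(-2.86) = 7.58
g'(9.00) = -3.00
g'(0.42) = -3.00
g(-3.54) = 9.62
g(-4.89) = 13.67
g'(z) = -3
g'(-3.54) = -3.00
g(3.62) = -11.86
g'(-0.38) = -3.00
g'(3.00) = -3.00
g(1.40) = -5.20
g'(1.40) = -3.00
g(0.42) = -2.26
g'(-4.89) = -3.00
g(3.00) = -10.00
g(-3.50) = 9.50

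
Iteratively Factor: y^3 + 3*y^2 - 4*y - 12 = (y - 2)*(y^2 + 5*y + 6) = (y - 2)*(y + 3)*(y + 2)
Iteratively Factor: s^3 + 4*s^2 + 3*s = (s + 3)*(s^2 + s) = (s + 1)*(s + 3)*(s)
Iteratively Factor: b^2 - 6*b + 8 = (b - 2)*(b - 4)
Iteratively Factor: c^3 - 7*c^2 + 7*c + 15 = (c - 5)*(c^2 - 2*c - 3) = (c - 5)*(c + 1)*(c - 3)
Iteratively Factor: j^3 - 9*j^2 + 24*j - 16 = (j - 1)*(j^2 - 8*j + 16) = (j - 4)*(j - 1)*(j - 4)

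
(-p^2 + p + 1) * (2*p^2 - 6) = -2*p^4 + 2*p^3 + 8*p^2 - 6*p - 6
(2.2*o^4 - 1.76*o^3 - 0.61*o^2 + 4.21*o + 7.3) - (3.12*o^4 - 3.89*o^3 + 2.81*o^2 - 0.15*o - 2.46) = -0.92*o^4 + 2.13*o^3 - 3.42*o^2 + 4.36*o + 9.76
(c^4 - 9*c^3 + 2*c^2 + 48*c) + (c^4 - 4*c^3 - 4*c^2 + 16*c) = 2*c^4 - 13*c^3 - 2*c^2 + 64*c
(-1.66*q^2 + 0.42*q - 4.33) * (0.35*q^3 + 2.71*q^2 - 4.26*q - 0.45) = -0.581*q^5 - 4.3516*q^4 + 6.6943*q^3 - 12.7765*q^2 + 18.2568*q + 1.9485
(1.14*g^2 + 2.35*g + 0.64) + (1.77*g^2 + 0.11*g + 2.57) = 2.91*g^2 + 2.46*g + 3.21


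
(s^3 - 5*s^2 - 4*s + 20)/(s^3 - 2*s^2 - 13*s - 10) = (s - 2)/(s + 1)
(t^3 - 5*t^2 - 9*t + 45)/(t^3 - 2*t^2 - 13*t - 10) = (t^2 - 9)/(t^2 + 3*t + 2)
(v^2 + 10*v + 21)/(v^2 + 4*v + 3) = (v + 7)/(v + 1)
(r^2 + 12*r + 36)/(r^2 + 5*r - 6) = (r + 6)/(r - 1)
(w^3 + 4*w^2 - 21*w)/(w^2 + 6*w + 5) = w*(w^2 + 4*w - 21)/(w^2 + 6*w + 5)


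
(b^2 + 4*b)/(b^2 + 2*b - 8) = b/(b - 2)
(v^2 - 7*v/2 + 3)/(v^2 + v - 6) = (v - 3/2)/(v + 3)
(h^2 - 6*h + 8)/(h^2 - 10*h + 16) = (h - 4)/(h - 8)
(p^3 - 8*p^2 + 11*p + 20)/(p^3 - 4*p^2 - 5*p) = (p - 4)/p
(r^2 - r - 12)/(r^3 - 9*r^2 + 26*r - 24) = (r + 3)/(r^2 - 5*r + 6)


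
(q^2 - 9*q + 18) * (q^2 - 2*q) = q^4 - 11*q^3 + 36*q^2 - 36*q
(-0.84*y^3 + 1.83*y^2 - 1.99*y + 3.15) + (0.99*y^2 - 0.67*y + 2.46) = -0.84*y^3 + 2.82*y^2 - 2.66*y + 5.61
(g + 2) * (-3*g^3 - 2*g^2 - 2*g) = -3*g^4 - 8*g^3 - 6*g^2 - 4*g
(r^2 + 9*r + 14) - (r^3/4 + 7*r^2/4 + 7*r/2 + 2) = -r^3/4 - 3*r^2/4 + 11*r/2 + 12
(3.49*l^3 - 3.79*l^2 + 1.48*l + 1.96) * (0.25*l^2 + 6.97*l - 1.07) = 0.8725*l^5 + 23.3778*l^4 - 29.7806*l^3 + 14.8609*l^2 + 12.0776*l - 2.0972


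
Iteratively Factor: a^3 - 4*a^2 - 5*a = (a + 1)*(a^2 - 5*a) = (a - 5)*(a + 1)*(a)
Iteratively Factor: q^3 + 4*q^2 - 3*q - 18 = (q + 3)*(q^2 + q - 6) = (q - 2)*(q + 3)*(q + 3)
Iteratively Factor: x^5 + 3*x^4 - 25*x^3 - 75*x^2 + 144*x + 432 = (x - 4)*(x^4 + 7*x^3 + 3*x^2 - 63*x - 108) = (x - 4)*(x + 3)*(x^3 + 4*x^2 - 9*x - 36) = (x - 4)*(x + 3)^2*(x^2 + x - 12) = (x - 4)*(x - 3)*(x + 3)^2*(x + 4)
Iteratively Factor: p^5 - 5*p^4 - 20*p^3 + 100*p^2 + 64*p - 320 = (p - 2)*(p^4 - 3*p^3 - 26*p^2 + 48*p + 160) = (p - 5)*(p - 2)*(p^3 + 2*p^2 - 16*p - 32) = (p - 5)*(p - 2)*(p + 2)*(p^2 - 16) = (p - 5)*(p - 4)*(p - 2)*(p + 2)*(p + 4)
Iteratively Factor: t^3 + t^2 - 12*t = (t)*(t^2 + t - 12) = t*(t + 4)*(t - 3)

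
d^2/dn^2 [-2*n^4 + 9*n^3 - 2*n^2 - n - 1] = -24*n^2 + 54*n - 4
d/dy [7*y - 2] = 7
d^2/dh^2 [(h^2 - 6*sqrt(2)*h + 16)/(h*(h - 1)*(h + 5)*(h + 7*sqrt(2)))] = 2*(3*h^8 - 15*sqrt(2)*h^7 + 12*h^7 - 393*h^6 - 164*sqrt(2)*h^6 - 2064*h^5 - 72*sqrt(2)*h^5 + 3132*sqrt(2)*h^4 + 7662*h^4 - 3937*sqrt(2)*h^3 + 51256*h^3 - 20160*sqrt(2)*h^2 + 52944*h^2 - 94080*h + 8400*sqrt(2)*h + 39200)/(h^3*(h^9 + 12*h^8 + 21*sqrt(2)*h^8 + 327*h^7 + 252*sqrt(2)*h^7 + 1379*sqrt(2)*h^6 + 3472*h^6 + 9537*h^5 + 7056*sqrt(2)*h^5 - 16164*h^4 + 19173*sqrt(2)*h^4 - 48635*h^3 - 32116*sqrt(2)*h^3 - 115815*sqrt(2)*h^2 + 88200*h^2 - 36750*h + 205800*sqrt(2)*h - 85750*sqrt(2)))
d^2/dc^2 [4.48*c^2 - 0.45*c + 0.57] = 8.96000000000000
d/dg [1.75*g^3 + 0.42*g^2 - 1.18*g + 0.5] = 5.25*g^2 + 0.84*g - 1.18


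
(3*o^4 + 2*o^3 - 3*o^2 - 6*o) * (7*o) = 21*o^5 + 14*o^4 - 21*o^3 - 42*o^2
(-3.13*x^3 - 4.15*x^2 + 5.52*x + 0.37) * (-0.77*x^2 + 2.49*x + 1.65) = 2.4101*x^5 - 4.5982*x^4 - 19.7484*x^3 + 6.6124*x^2 + 10.0293*x + 0.6105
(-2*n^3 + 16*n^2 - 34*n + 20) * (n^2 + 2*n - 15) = -2*n^5 + 12*n^4 + 28*n^3 - 288*n^2 + 550*n - 300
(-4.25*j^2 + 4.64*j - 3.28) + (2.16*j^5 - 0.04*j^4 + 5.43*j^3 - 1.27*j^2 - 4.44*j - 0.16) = 2.16*j^5 - 0.04*j^4 + 5.43*j^3 - 5.52*j^2 + 0.199999999999999*j - 3.44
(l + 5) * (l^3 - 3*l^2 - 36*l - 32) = l^4 + 2*l^3 - 51*l^2 - 212*l - 160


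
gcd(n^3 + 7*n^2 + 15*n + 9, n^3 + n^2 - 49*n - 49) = n + 1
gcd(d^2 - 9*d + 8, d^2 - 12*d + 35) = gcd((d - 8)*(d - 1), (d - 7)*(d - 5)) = 1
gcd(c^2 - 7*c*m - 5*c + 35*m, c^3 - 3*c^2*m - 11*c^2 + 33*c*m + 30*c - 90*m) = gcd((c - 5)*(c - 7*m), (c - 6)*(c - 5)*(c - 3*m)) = c - 5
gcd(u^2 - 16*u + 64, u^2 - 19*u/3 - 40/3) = u - 8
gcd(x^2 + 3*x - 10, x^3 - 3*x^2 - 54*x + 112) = x - 2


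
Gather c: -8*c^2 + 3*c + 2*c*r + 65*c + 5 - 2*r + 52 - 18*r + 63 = -8*c^2 + c*(2*r + 68) - 20*r + 120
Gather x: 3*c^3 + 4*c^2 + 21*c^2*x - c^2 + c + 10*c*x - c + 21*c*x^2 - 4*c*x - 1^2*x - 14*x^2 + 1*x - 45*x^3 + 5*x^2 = 3*c^3 + 3*c^2 - 45*x^3 + x^2*(21*c - 9) + x*(21*c^2 + 6*c)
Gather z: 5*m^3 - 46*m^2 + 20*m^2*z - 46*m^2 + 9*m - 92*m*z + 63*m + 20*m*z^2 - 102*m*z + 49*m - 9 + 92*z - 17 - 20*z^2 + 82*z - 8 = 5*m^3 - 92*m^2 + 121*m + z^2*(20*m - 20) + z*(20*m^2 - 194*m + 174) - 34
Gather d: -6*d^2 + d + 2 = -6*d^2 + d + 2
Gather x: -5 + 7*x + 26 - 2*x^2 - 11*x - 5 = -2*x^2 - 4*x + 16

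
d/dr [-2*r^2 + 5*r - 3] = 5 - 4*r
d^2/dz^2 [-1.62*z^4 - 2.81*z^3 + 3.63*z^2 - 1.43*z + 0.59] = -19.44*z^2 - 16.86*z + 7.26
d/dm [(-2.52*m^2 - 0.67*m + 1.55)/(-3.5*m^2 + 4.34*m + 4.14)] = (-13.2818*m^2 - 10.0156*m - 9.5008)/(12.25*m^4 - 30.38*m^3 - 10.1444*m^2 + 35.9352*m + 17.1396)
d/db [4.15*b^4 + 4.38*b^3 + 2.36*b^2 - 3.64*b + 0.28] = 16.6*b^3 + 13.14*b^2 + 4.72*b - 3.64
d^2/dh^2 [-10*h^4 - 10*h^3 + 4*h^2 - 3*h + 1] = -120*h^2 - 60*h + 8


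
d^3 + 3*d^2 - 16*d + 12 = (d - 2)*(d - 1)*(d + 6)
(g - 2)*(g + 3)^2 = g^3 + 4*g^2 - 3*g - 18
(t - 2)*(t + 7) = t^2 + 5*t - 14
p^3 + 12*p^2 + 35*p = p*(p + 5)*(p + 7)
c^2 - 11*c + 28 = (c - 7)*(c - 4)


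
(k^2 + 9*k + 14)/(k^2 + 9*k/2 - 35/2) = 2*(k + 2)/(2*k - 5)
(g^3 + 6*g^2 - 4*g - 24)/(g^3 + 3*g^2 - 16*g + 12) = (g + 2)/(g - 1)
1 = 1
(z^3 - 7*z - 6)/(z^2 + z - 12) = (z^2 + 3*z + 2)/(z + 4)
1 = 1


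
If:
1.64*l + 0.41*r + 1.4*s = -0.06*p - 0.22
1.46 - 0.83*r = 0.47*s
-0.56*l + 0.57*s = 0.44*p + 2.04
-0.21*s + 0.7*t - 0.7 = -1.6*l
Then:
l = 0.315629016641281 - 0.375611520364194*t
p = 1.08889835738836*t - 6.24095572705808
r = 2.28483637111736 - 0.267011684946218*t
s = 0.471531273415662*t - 0.92854082559024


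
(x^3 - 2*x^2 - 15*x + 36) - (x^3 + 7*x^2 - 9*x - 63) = -9*x^2 - 6*x + 99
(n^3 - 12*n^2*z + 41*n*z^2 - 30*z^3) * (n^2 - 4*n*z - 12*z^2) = n^5 - 16*n^4*z + 77*n^3*z^2 - 50*n^2*z^3 - 372*n*z^4 + 360*z^5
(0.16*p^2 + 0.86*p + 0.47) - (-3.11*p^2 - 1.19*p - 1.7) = 3.27*p^2 + 2.05*p + 2.17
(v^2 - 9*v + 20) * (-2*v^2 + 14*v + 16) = -2*v^4 + 32*v^3 - 150*v^2 + 136*v + 320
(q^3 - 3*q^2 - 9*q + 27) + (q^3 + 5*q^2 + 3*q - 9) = 2*q^3 + 2*q^2 - 6*q + 18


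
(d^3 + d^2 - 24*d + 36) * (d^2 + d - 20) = d^5 + 2*d^4 - 43*d^3 - 8*d^2 + 516*d - 720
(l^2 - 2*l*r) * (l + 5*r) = l^3 + 3*l^2*r - 10*l*r^2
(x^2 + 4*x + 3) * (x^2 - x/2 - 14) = x^4 + 7*x^3/2 - 13*x^2 - 115*x/2 - 42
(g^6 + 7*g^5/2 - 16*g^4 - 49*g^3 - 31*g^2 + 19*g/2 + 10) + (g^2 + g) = g^6 + 7*g^5/2 - 16*g^4 - 49*g^3 - 30*g^2 + 21*g/2 + 10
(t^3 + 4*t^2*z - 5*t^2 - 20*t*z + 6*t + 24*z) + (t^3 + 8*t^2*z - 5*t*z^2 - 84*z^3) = 2*t^3 + 12*t^2*z - 5*t^2 - 5*t*z^2 - 20*t*z + 6*t - 84*z^3 + 24*z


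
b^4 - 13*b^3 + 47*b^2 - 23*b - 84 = (b - 7)*(b - 4)*(b - 3)*(b + 1)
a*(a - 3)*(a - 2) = a^3 - 5*a^2 + 6*a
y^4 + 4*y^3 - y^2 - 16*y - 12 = (y - 2)*(y + 1)*(y + 2)*(y + 3)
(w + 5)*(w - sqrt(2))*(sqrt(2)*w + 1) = sqrt(2)*w^3 - w^2 + 5*sqrt(2)*w^2 - 5*w - sqrt(2)*w - 5*sqrt(2)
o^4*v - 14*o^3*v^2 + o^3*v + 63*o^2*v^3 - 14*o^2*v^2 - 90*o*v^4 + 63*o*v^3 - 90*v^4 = (o - 6*v)*(o - 5*v)*(o - 3*v)*(o*v + v)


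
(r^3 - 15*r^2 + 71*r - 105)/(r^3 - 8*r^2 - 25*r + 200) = (r^2 - 10*r + 21)/(r^2 - 3*r - 40)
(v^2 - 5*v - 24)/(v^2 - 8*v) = (v + 3)/v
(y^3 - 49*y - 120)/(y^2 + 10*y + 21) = (y^2 - 3*y - 40)/(y + 7)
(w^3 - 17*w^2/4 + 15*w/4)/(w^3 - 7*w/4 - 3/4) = w*(-4*w^2 + 17*w - 15)/(-4*w^3 + 7*w + 3)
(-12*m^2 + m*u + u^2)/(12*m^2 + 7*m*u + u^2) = (-3*m + u)/(3*m + u)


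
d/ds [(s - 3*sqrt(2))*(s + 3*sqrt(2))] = 2*s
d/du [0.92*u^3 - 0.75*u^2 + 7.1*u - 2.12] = 2.76*u^2 - 1.5*u + 7.1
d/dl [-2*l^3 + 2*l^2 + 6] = 2*l*(2 - 3*l)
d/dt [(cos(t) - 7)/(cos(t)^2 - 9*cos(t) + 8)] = (cos(t)^2 - 14*cos(t) + 55)*sin(t)/(cos(t)^2 - 9*cos(t) + 8)^2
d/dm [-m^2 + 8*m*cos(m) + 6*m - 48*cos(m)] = -8*m*sin(m) - 2*m + 48*sin(m) + 8*cos(m) + 6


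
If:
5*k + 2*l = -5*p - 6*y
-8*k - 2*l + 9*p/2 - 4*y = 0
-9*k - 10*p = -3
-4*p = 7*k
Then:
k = -6/17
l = 1323/136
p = 21/34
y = -471/136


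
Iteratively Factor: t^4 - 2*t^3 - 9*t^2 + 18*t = (t)*(t^3 - 2*t^2 - 9*t + 18) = t*(t - 3)*(t^2 + t - 6) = t*(t - 3)*(t - 2)*(t + 3)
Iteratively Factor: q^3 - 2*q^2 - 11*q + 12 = (q - 4)*(q^2 + 2*q - 3) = (q - 4)*(q + 3)*(q - 1)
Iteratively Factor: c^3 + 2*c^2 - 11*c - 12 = (c + 1)*(c^2 + c - 12) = (c - 3)*(c + 1)*(c + 4)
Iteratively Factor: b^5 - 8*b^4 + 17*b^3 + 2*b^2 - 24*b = (b + 1)*(b^4 - 9*b^3 + 26*b^2 - 24*b) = (b - 3)*(b + 1)*(b^3 - 6*b^2 + 8*b) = b*(b - 3)*(b + 1)*(b^2 - 6*b + 8) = b*(b - 4)*(b - 3)*(b + 1)*(b - 2)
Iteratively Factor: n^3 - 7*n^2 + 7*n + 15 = (n - 3)*(n^2 - 4*n - 5) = (n - 3)*(n + 1)*(n - 5)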